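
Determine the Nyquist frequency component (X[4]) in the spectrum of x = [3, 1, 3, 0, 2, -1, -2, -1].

X[4] = Σ(n=0 to 7) x[n] · ω_8^(4n) where ω_8 = e^(-2πi/8)
= (3)·ω_8^0 + (1)·ω_8^4 + (3)·ω_8^8 + (0)·ω_8^12 + (2)·ω_8^16 + (-1)·ω_8^20 + (-2)·ω_8^24 + (-1)·ω_8^28

X[4] = 7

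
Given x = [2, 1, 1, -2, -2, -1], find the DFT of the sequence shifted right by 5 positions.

Time shift by 5: X_shifted[k] = ω_6^(5k) · X[k]
Shifted x = [1, 1, -2, -2, -1, 2]

DFT(x[n-5]) = [-1, 6.0000+1.7321i, -1, -3, -1, 6.0000-1.7321i]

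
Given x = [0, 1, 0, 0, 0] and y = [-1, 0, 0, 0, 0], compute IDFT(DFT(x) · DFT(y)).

(x ⊛ y)[n] = Σ(m=0 to 4) x[m] · y[(n-m) mod 5]

Computing each output sample:
(x ⊛ y)[0] = 0
(x ⊛ y)[1] = -1
(x ⊛ y)[2] = 0
(x ⊛ y)[3] = 0
(x ⊛ y)[4] = 0

x ⊛ y = [0, -1, 0, 0, 0]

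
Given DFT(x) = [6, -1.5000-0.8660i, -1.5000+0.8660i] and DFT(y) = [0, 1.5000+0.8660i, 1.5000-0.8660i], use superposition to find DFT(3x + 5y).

By linearity: DFT(3x + 5y) = 3·DFT(x) + 5·DFT(y)
= 3·[6, -1.5000-0.8660i, -1.5000+0.8660i] + 5·[0, 1.5000+0.8660i, 1.5000-0.8660i]

Computing element-wise:
Z[0] = 3·(6) + 5·(0) = 18
Z[1] = 3·(-1.5000-0.8660i) + 5·(1.5000+0.8660i) = 3.0000+1.7320i
Z[2] = 3·(-1.5000+0.8660i) + 5·(1.5000-0.8660i) = 3.0000-1.7320i

DFT(3x + 5y) = 3·X + 5·Y = [18, 3.0000+1.7320i, 3.0000-1.7320i]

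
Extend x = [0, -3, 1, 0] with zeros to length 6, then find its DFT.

Original 4-point DFT: [-2, -1+3i, 4, -1-3i]
Zero-padded 6-point DFT provides frequency interpolation.

DFT_6([x, 0, ...]) = [-2, -2.0000+1.7321i, 1.0000+3.4641i, 4, 1.0000-3.4641i, -2.0000-1.7321i]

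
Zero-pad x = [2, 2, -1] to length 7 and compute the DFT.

Original 3-point DFT: [3, 1.5000-2.5981i, 1.5000+2.5981i]
Zero-padded 7-point DFT provides frequency interpolation.

DFT_7([x, 0, ...]) = [3, 3.4695-0.5887i, 2.4559-2.3837i, -0.4254-1.6496i, -0.4254+1.6496i, 2.4559+2.3837i, 3.4695+0.5887i]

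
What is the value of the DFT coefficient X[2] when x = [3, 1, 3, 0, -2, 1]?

X[2] = Σ(n=0 to 5) x[n] · ω_6^(2n) where ω_6 = e^(-2πi/6)
= (3)·ω_6^0 + (1)·ω_6^2 + (3)·ω_6^4 + (0)·ω_6^6 + (-2)·ω_6^8 + (1)·ω_6^10

X[2] = 1.5000+4.3301i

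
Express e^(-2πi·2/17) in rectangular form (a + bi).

ω_17^2 = e^(-2πi·2/17)
= cos(-2π·2/17) + i·sin(-2π·2/17)
= cos(-4π/17) + i·sin(-4π/17)

ω_17^2 = cos(-4π/17) + i·sin(-4π/17) = 0.7390-0.6737i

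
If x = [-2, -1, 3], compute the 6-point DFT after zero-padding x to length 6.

Original 3-point DFT: [0, -3.0000+3.4641i, -3.0000-3.4641i]
Zero-padded 6-point DFT provides frequency interpolation.

DFT_6([x, 0, ...]) = [0, -4.0000-1.7321i, -3.0000+3.4641i, 2, -3.0000-3.4641i, -4.0000+1.7321i]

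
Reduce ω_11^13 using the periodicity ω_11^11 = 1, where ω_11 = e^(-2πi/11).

Since ω_11^11 = 1, powers reduce modulo 11.
13 mod 11 = 2
So ω_11^13 = ω_11^2 = e^(-2πi·2/11)

ω_11^13 = ω_11^2 = 0.4154-0.9096i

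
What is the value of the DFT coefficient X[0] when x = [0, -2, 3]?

X[0] = Σ(n=0 to 2) x[n] · ω_3^0 = Σ x[n]
= (0) + (-2) + (3)

X[0] = 1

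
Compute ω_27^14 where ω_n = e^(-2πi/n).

ω_27^14 = e^(-2πi·14/27)
= cos(-2π·14/27) + i·sin(-2π·14/27)
= cos(-28π/27) + i·sin(-28π/27)

ω_27^14 = cos(-28π/27) + i·sin(-28π/27) = -0.9932+0.1161i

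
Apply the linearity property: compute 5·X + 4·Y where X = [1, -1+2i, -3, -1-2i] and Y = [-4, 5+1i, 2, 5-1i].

By linearity: DFT(5x + 4y) = 5·DFT(x) + 4·DFT(y)
= 5·[1, -1+2i, -3, -1-2i] + 4·[-4, 5+1i, 2, 5-1i]

Computing element-wise:
Z[0] = 5·(1) + 4·(-4) = -11
Z[1] = 5·(-1+2i) + 4·(5+1i) = 15+14i
Z[2] = 5·(-3) + 4·(2) = -7
Z[3] = 5·(-1-2i) + 4·(5-1i) = 15-14i

DFT(5x + 4y) = 5·X + 4·Y = [-11, 15+14i, -7, 15-14i]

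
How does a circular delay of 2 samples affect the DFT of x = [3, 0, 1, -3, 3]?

Time shift by 2: X_shifted[k] = ω_5^(2k) · X[k]
Shifted x = [-3, 3, 3, 0, 1]

DFT(x[n-2]) = [4, -4.1910-3.6655i, -5.3090+1.6776i, -5.3090-1.6776i, -4.1910+3.6655i]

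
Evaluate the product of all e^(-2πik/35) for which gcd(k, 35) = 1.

The primitive 35th roots of unity are ω_35^k for k coprime to 35: k ∈ {1, 2, 3, 4, 6, 8, 9, 11, 12, 13, 16, 17, 18, 19, 22, 23, 24, 26, 27, 29, 31, 32, 33, 34}
Their product equals the constant term of the cyclotomic polynomial Φ_35(x) up to sign.
For n ≥ 3, the product of all primitive nth roots of unity is 1. (For n=1 it is 1; for n=2 it is -1.)

1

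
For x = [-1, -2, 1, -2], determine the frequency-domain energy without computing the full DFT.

Parseval: Σ|x[n]|² = (1/N)Σ|X[k]|², so Σ|X[k]|² = N·Σ|x[n]|² = 4·10.0000

Σ|X[k]|² = N·Σ|x[n]|² = 4·10.0000 = 40.0000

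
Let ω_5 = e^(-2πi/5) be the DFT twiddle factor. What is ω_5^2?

ω_5^2 = e^(-2πi·2/5)
= cos(-2π·2/5) + i·sin(-2π·2/5)
= cos(-4π/5) + i·sin(-4π/5)

ω_5^2 = cos(-4π/5) + i·sin(-4π/5) = -0.8090-0.5878i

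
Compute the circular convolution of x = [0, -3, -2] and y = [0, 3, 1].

(x ⊛ y)[n] = Σ(m=0 to 2) x[m] · y[(n-m) mod 3]

Computing each output sample:
(x ⊛ y)[0] = -9
(x ⊛ y)[1] = -2
(x ⊛ y)[2] = -9

x ⊛ y = [-9, -2, -9]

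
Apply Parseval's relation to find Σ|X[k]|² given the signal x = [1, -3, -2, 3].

Parseval: Σ|x[n]|² = (1/N)Σ|X[k]|², so Σ|X[k]|² = N·Σ|x[n]|² = 4·23.0000

Σ|X[k]|² = N·Σ|x[n]|² = 4·23.0000 = 92.0000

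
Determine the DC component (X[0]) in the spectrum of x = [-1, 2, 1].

X[0] = Σ(n=0 to 2) x[n] · ω_3^0 = Σ x[n]
= (-1) + (2) + (1)

X[0] = 2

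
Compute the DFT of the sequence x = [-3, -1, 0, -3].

X[k] = Σ(n=0 to 3) x[n] · ω_4^(nk)
where ω_4 = e^(-2πi/4)

Computing each X[k]:
X[0] = -7
X[1] = -3-2i
X[2] = 1
X[3] = -3+2i

X = [-7, -3-2i, 1, -3+2i]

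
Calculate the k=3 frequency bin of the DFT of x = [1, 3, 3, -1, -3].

X[3] = Σ(n=0 to 4) x[n] · ω_5^(3n) where ω_5 = e^(-2πi/5)
= (1)·ω_5^0 + (3)·ω_5^3 + (3)·ω_5^6 + (-1)·ω_5^9 + (-3)·ω_5^12

X[3] = 1.6180-0.2775i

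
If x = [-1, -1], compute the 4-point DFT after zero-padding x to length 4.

Original 2-point DFT: [-2, 0]
Zero-padded 4-point DFT provides frequency interpolation.

DFT_4([x, 0, ...]) = [-2, -1+1i, 0, -1-1i]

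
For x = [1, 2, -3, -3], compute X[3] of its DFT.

X[3] = Σ(n=0 to 3) x[n] · ω_4^(3n) where ω_4 = e^(-2πi/4)
= (1)·ω_4^0 + (2)·ω_4^3 + (-3)·ω_4^6 + (-3)·ω_4^9

X[3] = 4+5i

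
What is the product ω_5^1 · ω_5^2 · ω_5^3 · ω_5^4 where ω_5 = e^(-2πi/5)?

The primitive 5th roots of unity are ω_5^k for k coprime to 5: k ∈ {1, 2, 3, 4}
Their product equals the constant term of the cyclotomic polynomial Φ_5(x) up to sign.
For n ≥ 3, the product of all primitive nth roots of unity is 1. (For n=1 it is 1; for n=2 it is -1.)

1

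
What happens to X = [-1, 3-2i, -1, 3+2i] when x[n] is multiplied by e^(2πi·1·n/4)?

Modulation property: DFT(ω_4^(-1n)·x[n]) = X[(k-1) mod 4], so circularly shift X by 1 positions.

X[k-1] = [3+2i, -1, 3-2i, -1]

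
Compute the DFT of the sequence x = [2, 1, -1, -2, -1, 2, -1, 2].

X[k] = Σ(n=0 to 7) x[n] · ω_8^(nk)
where ω_8 = e^(-2πi/8)

Computing each X[k]:
X[0] = 2
X[1] = 5.1213+3.5355i
X[2] = 3-3i
X[3] = 0.8787+3.5355i
X[4] = -4
X[5] = 0.8787-3.5355i
X[6] = 3+3i
X[7] = 5.1213-3.5355i

X = [2, 5.1213+3.5355i, 3-3i, 0.8787+3.5355i, -4, 0.8787-3.5355i, 3+3i, 5.1213-3.5355i]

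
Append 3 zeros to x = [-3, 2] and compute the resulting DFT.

Original 2-point DFT: [-1, -5]
Zero-padded 5-point DFT provides frequency interpolation.

DFT_5([x, 0, ...]) = [-1, -2.3820-1.9021i, -4.6180-1.1756i, -4.6180+1.1756i, -2.3820+1.9021i]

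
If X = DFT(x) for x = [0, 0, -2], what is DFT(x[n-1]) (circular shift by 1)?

Time shift by 1: X_shifted[k] = ω_3^(1k) · X[k]
Shifted x = [-2, 0, 0]

DFT(x[n-1]) = [-2, -2, -2]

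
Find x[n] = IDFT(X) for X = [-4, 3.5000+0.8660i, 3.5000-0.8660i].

x[n] = (1/3) Σ(k=0 to 2) X[k] · e^(2πikn/3)

Computing each x[n]:
x[0] = 1
x[1] = -3
x[2] = -2

x = [1, -3, -2]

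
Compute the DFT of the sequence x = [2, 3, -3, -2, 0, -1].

X[k] = Σ(n=0 to 5) x[n] · ω_6^(nk)
where ω_6 = e^(-2πi/6)

Computing each X[k]:
X[0] = -1
X[1] = 6.5000-0.8660i
X[2] = 0.5000-6.0622i
X[3] = -1
X[4] = 0.5000+6.0622i
X[5] = 6.5000+0.8660i

X = [-1, 6.5000-0.8660i, 0.5000-6.0622i, -1, 0.5000+6.0622i, 6.5000+0.8660i]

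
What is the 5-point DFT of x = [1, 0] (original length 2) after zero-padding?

Original 2-point DFT: [1, 1]
Zero-padded 5-point DFT provides frequency interpolation.

DFT_5([x, 0, ...]) = [1, 1, 1, 1, 1]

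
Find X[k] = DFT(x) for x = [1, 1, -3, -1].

X[k] = Σ(n=0 to 3) x[n] · ω_4^(nk)
where ω_4 = e^(-2πi/4)

Computing each X[k]:
X[0] = -2
X[1] = 4-2i
X[2] = -2
X[3] = 4+2i

X = [-2, 4-2i, -2, 4+2i]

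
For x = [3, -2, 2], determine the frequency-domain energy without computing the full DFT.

Parseval: Σ|x[n]|² = (1/N)Σ|X[k]|², so Σ|X[k]|² = N·Σ|x[n]|² = 3·17.0000

Σ|X[k]|² = N·Σ|x[n]|² = 3·17.0000 = 51.0000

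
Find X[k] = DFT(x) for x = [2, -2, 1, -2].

X[k] = Σ(n=0 to 3) x[n] · ω_4^(nk)
where ω_4 = e^(-2πi/4)

Computing each X[k]:
X[0] = -1
X[1] = 1
X[2] = 7
X[3] = 1

X = [-1, 1, 7, 1]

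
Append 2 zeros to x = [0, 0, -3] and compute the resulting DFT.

Original 3-point DFT: [-3, 1.5000-2.5981i, 1.5000+2.5981i]
Zero-padded 5-point DFT provides frequency interpolation.

DFT_5([x, 0, ...]) = [-3, 2.4271+1.7634i, -0.9271-2.8532i, -0.9271+2.8532i, 2.4271-1.7634i]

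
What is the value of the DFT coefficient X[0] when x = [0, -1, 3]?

X[0] = Σ(n=0 to 2) x[n] · ω_3^0 = Σ x[n]
= (0) + (-1) + (3)

X[0] = 2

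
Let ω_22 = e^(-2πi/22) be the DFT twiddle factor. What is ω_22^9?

ω_22^9 = e^(-2πi·9/22)
= cos(-2π·9/22) + i·sin(-2π·9/22)
= cos(-18π/22) + i·sin(-18π/22)

ω_22^9 = cos(-18π/22) + i·sin(-18π/22) = -0.8413-0.5406i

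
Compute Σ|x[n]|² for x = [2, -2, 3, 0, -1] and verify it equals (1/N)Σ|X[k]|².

Time domain:
Σ|x[n]|² = |2|² + |-2|² + |3|² + |0|² + |-1|² = 18.0000

Frequency domain:
(1/5)Σ|X[k]|² = (1/5)(|2|² + |-1.3541-0.8123i|² + |5.3541+3.4410i|² + |5.3541-3.4410i|² + |-1.3541+0.8123i|²) = (1/5)·90.0000 = 18.0000

Both sides agree, confirming Parseval's theorem.

Σ|x[n]|² = (1/N)Σ|X[k]|² = 18.0000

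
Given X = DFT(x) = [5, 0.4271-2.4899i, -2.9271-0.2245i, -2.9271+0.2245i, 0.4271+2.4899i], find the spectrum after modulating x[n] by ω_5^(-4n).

Modulation property: DFT(ω_5^(-4n)·x[n]) = X[(k-4) mod 5], so circularly shift X by 4 positions.

X[k-4] = [0.4271-2.4899i, -2.9271-0.2245i, -2.9271+0.2245i, 0.4271+2.4899i, 5]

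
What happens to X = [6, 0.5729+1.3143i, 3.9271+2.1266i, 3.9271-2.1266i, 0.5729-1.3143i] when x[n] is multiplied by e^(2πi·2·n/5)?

Modulation property: DFT(ω_5^(-2n)·x[n]) = X[(k-2) mod 5], so circularly shift X by 2 positions.

X[k-2] = [3.9271-2.1266i, 0.5729-1.3143i, 6, 0.5729+1.3143i, 3.9271+2.1266i]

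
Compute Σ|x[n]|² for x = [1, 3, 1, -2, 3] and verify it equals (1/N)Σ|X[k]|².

Time domain:
Σ|x[n]|² = |1|² + |3|² + |1|² + |-2|² + |3|² = 24.0000

Frequency domain:
(1/5)Σ|X[k]|² = (1/5)(|6|² + |3.6631-1.7634i|² + |-4.1631+2.8532i|² + |-4.1631-2.8532i|² + |3.6631+1.7634i|²) = (1/5)·120.0000 = 24.0000

Both sides agree, confirming Parseval's theorem.

Σ|x[n]|² = (1/N)Σ|X[k]|² = 24.0000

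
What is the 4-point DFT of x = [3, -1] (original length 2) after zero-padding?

Original 2-point DFT: [2, 4]
Zero-padded 4-point DFT provides frequency interpolation.

DFT_4([x, 0, ...]) = [2, 3+1i, 4, 3-1i]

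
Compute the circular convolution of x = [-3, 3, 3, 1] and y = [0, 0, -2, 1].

(x ⊛ y)[n] = Σ(m=0 to 3) x[m] · y[(n-m) mod 4]

Computing each output sample:
(x ⊛ y)[0] = -3
(x ⊛ y)[1] = 1
(x ⊛ y)[2] = 7
(x ⊛ y)[3] = -9

x ⊛ y = [-3, 1, 7, -9]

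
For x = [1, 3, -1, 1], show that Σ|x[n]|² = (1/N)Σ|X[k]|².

Time domain:
Σ|x[n]|² = |1|² + |3|² + |-1|² + |1|² = 12.0000

Frequency domain:
(1/4)Σ|X[k]|² = (1/4)(|4|² + |2-2i|² + |-4|² + |2+2i|²) = (1/4)·48.0000 = 12.0000

Both sides agree, confirming Parseval's theorem.

Σ|x[n]|² = (1/N)Σ|X[k]|² = 12.0000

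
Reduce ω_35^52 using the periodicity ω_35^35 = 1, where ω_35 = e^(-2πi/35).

Since ω_35^35 = 1, powers reduce modulo 35.
52 mod 35 = 17
So ω_35^52 = ω_35^17 = e^(-2πi·17/35)

ω_35^52 = ω_35^17 = -0.9960-0.0896i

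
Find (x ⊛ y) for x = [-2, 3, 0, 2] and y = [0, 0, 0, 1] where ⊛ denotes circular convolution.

(x ⊛ y)[n] = Σ(m=0 to 3) x[m] · y[(n-m) mod 4]

Computing each output sample:
(x ⊛ y)[0] = 3
(x ⊛ y)[1] = 0
(x ⊛ y)[2] = 2
(x ⊛ y)[3] = -2

x ⊛ y = [3, 0, 2, -2]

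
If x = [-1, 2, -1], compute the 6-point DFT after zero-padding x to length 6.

Original 3-point DFT: [0, -1.5000-2.5981i, -1.5000+2.5981i]
Zero-padded 6-point DFT provides frequency interpolation.

DFT_6([x, 0, ...]) = [0, 0.5000-0.8660i, -1.5000-2.5981i, -4, -1.5000+2.5981i, 0.5000+0.8660i]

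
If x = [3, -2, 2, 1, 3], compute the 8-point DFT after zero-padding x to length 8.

Original 5-point DFT: [7, 0.8820+4.1675i, 3.1180+3.8900i, 3.1180-3.8900i, 0.8820-4.1675i]
Zero-padded 8-point DFT provides frequency interpolation.

DFT_8([x, 0, ...]) = [7, -2.1213-1.2929i, 4+3i, 2.1213+2.7071i, 9, 2.1213-2.7071i, 4-3i, -2.1213+1.2929i]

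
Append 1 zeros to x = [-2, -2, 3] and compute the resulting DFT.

Original 3-point DFT: [-1, -2.5000+4.3301i, -2.5000-4.3301i]
Zero-padded 4-point DFT provides frequency interpolation.

DFT_4([x, 0, ...]) = [-1, -5+2i, 3, -5-2i]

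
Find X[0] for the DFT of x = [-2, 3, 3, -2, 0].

X[0] = Σ(n=0 to 4) x[n] · ω_5^0 = Σ x[n]
= (-2) + (3) + (3) + (-2) + (0)

X[0] = 2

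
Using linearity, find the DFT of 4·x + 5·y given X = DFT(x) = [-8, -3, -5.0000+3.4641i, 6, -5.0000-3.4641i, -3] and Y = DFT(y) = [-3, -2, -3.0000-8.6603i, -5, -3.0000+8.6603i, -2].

By linearity: DFT(4x + 5y) = 4·DFT(x) + 5·DFT(y)
= 4·[-8, -3, -5.0000+3.4641i, 6, -5.0000-3.4641i, -3] + 5·[-3, -2, -3.0000-8.6603i, -5, -3.0000+8.6603i, -2]

Computing element-wise:
Z[0] = 4·(-8) + 5·(-3) = -47
Z[1] = 4·(-3) + 5·(-2) = -22
Z[2] = 4·(-5.0000+3.4641i) + 5·(-3.0000-8.6603i) = -35.0000-29.4451i
Z[3] = 4·(6) + 5·(-5) = -1
Z[4] = 4·(-5.0000-3.4641i) + 5·(-3.0000+8.6603i) = -35.0000+29.4451i
Z[5] = 4·(-3) + 5·(-2) = -22

DFT(4x + 5y) = 4·X + 5·Y = [-47, -22, -35.0000-29.4451i, -1, -35.0000+29.4451i, -22]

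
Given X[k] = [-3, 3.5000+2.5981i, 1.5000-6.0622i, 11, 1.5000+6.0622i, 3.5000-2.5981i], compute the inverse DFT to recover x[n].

x[n] = (1/6) Σ(k=0 to 5) X[k] · e^(2πikn/6)

Computing each x[n]:
x[0] = 3
x[1] = -1
x[2] = -2
x[3] = -3
x[4] = 3
x[5] = -3

x = [3, -1, -2, -3, 3, -3]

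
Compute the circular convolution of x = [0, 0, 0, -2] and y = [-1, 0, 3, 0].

(x ⊛ y)[n] = Σ(m=0 to 3) x[m] · y[(n-m) mod 4]

Computing each output sample:
(x ⊛ y)[0] = 0
(x ⊛ y)[1] = -6
(x ⊛ y)[2] = 0
(x ⊛ y)[3] = 2

x ⊛ y = [0, -6, 0, 2]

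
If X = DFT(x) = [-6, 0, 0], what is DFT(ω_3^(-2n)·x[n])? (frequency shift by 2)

Modulation property: DFT(ω_3^(-2n)·x[n]) = X[(k-2) mod 3], so circularly shift X by 2 positions.

X[k-2] = [0, 0, -6]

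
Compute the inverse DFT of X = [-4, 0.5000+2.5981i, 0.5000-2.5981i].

x[n] = (1/3) Σ(k=0 to 2) X[k] · e^(2πikn/3)

Computing each x[n]:
x[0] = -1
x[1] = -3
x[2] = 0

x = [-1, -3, 0]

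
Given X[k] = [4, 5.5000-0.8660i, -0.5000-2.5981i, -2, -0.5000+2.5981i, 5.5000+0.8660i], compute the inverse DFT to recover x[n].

x[n] = (1/6) Σ(k=0 to 5) X[k] · e^(2πikn/6)

Computing each x[n]:
x[0] = 2
x[1] = 3
x[2] = -1
x[3] = -1
x[4] = 0
x[5] = 1

x = [2, 3, -1, -1, 0, 1]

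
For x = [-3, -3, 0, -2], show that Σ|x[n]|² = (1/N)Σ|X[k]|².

Time domain:
Σ|x[n]|² = |-3|² + |-3|² + |0|² + |-2|² = 22.0000

Frequency domain:
(1/4)Σ|X[k]|² = (1/4)(|-8|² + |-3+1i|² + |2|² + |-3-1i|²) = (1/4)·88.0000 = 22.0000

Both sides agree, confirming Parseval's theorem.

Σ|x[n]|² = (1/N)Σ|X[k]|² = 22.0000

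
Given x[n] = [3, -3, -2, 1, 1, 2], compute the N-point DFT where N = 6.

X[k] = Σ(n=0 to 5) x[n] · ω_6^(nk)
where ω_6 = e^(-2πi/6)

Computing each X[k]:
X[0] = 2
X[1] = 2.0000+6.9282i
X[2] = 5.0000+1.7321i
X[3] = 2
X[4] = 5.0000-1.7321i
X[5] = 2.0000-6.9282i

X = [2, 2.0000+6.9282i, 5.0000+1.7321i, 2, 5.0000-1.7321i, 2.0000-6.9282i]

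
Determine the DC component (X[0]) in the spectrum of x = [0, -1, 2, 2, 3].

X[0] = Σ(n=0 to 4) x[n] · ω_5^0 = Σ x[n]
= (0) + (-1) + (2) + (2) + (3)

X[0] = 6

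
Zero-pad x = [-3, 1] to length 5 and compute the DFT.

Original 2-point DFT: [-2, -4]
Zero-padded 5-point DFT provides frequency interpolation.

DFT_5([x, 0, ...]) = [-2, -2.6910-0.9511i, -3.8090-0.5878i, -3.8090+0.5878i, -2.6910+0.9511i]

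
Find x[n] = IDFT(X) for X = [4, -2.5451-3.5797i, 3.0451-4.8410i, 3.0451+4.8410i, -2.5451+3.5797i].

x[n] = (1/5) Σ(k=0 to 4) X[k] · e^(2πikn/5)

Computing each x[n]:
x[0] = 1
x[1] = 2
x[2] = 1
x[3] = 3
x[4] = -3

x = [1, 2, 1, 3, -3]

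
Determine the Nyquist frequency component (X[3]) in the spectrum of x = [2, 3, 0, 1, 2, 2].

X[3] = Σ(n=0 to 5) x[n] · ω_6^(3n) where ω_6 = e^(-2πi/6)
= (2)·ω_6^0 + (3)·ω_6^3 + (0)·ω_6^6 + (1)·ω_6^9 + (2)·ω_6^12 + (2)·ω_6^15

X[3] = -2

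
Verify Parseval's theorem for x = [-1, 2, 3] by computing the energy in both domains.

Time domain:
Σ|x[n]|² = |-1|² + |2|² + |3|² = 14.0000

Frequency domain:
(1/3)Σ|X[k]|² = (1/3)(|4|² + |-3.5000+0.8660i|² + |-3.5000-0.8660i|²) = (1/3)·42.0000 = 14.0000

Both sides agree, confirming Parseval's theorem.

Σ|x[n]|² = (1/N)Σ|X[k]|² = 14.0000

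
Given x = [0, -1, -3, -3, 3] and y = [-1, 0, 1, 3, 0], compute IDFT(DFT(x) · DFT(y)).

(x ⊛ y)[n] = Σ(m=0 to 4) x[m] · y[(n-m) mod 5]

Computing each output sample:
(x ⊛ y)[0] = -12
(x ⊛ y)[1] = -5
(x ⊛ y)[2] = 12
(x ⊛ y)[3] = 2
(x ⊛ y)[4] = -9

x ⊛ y = [-12, -5, 12, 2, -9]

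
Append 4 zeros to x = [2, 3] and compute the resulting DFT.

Original 2-point DFT: [5, -1]
Zero-padded 6-point DFT provides frequency interpolation.

DFT_6([x, 0, ...]) = [5, 3.5000-2.5981i, 0.5000-2.5981i, -1, 0.5000+2.5981i, 3.5000+2.5981i]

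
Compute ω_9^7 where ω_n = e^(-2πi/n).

ω_9^7 = e^(-2πi·7/9)
= cos(-2π·7/9) + i·sin(-2π·7/9)
= cos(-14π/9) + i·sin(-14π/9)

ω_9^7 = cos(-14π/9) + i·sin(-14π/9) = 0.1736+0.9848i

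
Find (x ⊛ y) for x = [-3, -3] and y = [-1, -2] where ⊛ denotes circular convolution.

(x ⊛ y)[n] = Σ(m=0 to 1) x[m] · y[(n-m) mod 2]

Computing each output sample:
(x ⊛ y)[0] = 9
(x ⊛ y)[1] = 9

x ⊛ y = [9, 9]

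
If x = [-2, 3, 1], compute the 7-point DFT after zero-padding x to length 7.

Original 3-point DFT: [2, -4.0000-1.7321i, -4.0000+1.7321i]
Zero-padded 7-point DFT provides frequency interpolation.

DFT_7([x, 0, ...]) = [2, -0.3521-3.3204i, -3.5685-2.4909i, -4.0794-0.5198i, -4.0794+0.5198i, -3.5685+2.4909i, -0.3521+3.3204i]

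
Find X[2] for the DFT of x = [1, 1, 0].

X[2] = Σ(n=0 to 2) x[n] · ω_3^(2n) where ω_3 = e^(-2πi/3)
= (1)·ω_3^0 + (1)·ω_3^2 + (0)·ω_3^4

X[2] = 0.5000+0.8660i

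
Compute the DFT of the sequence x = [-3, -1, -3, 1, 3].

X[k] = Σ(n=0 to 4) x[n] · ω_5^(nk)
where ω_5 = e^(-2πi/5)

Computing each X[k]:
X[0] = -3
X[1] = -0.7639+6.1554i
X[2] = -5.2361-1.4531i
X[3] = -5.2361+1.4531i
X[4] = -0.7639-6.1554i

X = [-3, -0.7639+6.1554i, -5.2361-1.4531i, -5.2361+1.4531i, -0.7639-6.1554i]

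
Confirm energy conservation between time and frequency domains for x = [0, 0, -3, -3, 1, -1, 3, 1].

Time domain:
Σ|x[n]|² = |0|² + |0|² + |-3|² + |-3|² + |1|² + |-1|² + |3|² + |1|² = 30.0000

Frequency domain:
(1/8)Σ|X[k]|² = (1/8)(|-2|² + |2.5355+8.1213i|² + |1-1i|² + |-4.5355-3.8787i|² + |4|² + |-4.5355+3.8787i|² + |1+1i|² + |2.5355-8.1213i|²) = (1/8)·240.0000 = 30.0000

Both sides agree, confirming Parseval's theorem.

Σ|x[n]|² = (1/N)Σ|X[k]|² = 30.0000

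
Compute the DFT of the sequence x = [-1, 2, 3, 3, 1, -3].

X[k] = Σ(n=0 to 5) x[n] · ω_6^(nk)
where ω_6 = e^(-2πi/6)

Computing each X[k]:
X[0] = 5
X[1] = -6.5000-6.0622i
X[2] = 0.5000-2.5981i
X[3] = 1
X[4] = 0.5000+2.5981i
X[5] = -6.5000+6.0622i

X = [5, -6.5000-6.0622i, 0.5000-2.5981i, 1, 0.5000+2.5981i, -6.5000+6.0622i]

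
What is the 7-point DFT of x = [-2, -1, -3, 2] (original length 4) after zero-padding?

Original 4-point DFT: [-4, 1+3i, -6, 1-3i]
Zero-padded 7-point DFT provides frequency interpolation.

DFT_7([x, 0, ...]) = [-4, -3.7579+2.8388i, 2.1724+1.2369i, -3.4145-3.8615i, -3.4145+3.8615i, 2.1724-1.2369i, -3.7579-2.8388i]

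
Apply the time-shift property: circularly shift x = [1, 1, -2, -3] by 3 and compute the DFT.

Time shift by 3: X_shifted[k] = ω_4^(3k) · X[k]
Shifted x = [1, -2, -3, 1]

DFT(x[n-3]) = [-3, 4+3i, -1, 4-3i]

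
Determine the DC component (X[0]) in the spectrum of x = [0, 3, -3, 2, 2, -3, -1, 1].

X[0] = Σ(n=0 to 7) x[n] · ω_8^0 = Σ x[n]
= (0) + (3) + (-3) + (2) + (2) + (-3) + (-1) + (1)

X[0] = 1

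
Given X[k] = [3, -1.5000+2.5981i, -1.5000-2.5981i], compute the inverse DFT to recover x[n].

x[n] = (1/3) Σ(k=0 to 2) X[k] · e^(2πikn/3)

Computing each x[n]:
x[0] = 0
x[1] = 0
x[2] = 3

x = [0, 0, 3]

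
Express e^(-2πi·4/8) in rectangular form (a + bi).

ω_8^4 = e^(-2πi·4/8)
= cos(-2π·4/8) + i·sin(-2π·4/8)
= cos(-8π/8) + i·sin(-8π/8)

ω_8^4 = cos(-8π/8) + i·sin(-8π/8) = -1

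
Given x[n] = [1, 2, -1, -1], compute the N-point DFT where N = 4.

X[k] = Σ(n=0 to 3) x[n] · ω_4^(nk)
where ω_4 = e^(-2πi/4)

Computing each X[k]:
X[0] = 1
X[1] = 2-3i
X[2] = -1
X[3] = 2+3i

X = [1, 2-3i, -1, 2+3i]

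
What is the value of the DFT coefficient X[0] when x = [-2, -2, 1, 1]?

X[0] = Σ(n=0 to 3) x[n] · ω_4^0 = Σ x[n]
= (-2) + (-2) + (1) + (1)

X[0] = -2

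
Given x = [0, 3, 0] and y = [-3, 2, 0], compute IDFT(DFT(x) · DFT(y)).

(x ⊛ y)[n] = Σ(m=0 to 2) x[m] · y[(n-m) mod 3]

Computing each output sample:
(x ⊛ y)[0] = 0
(x ⊛ y)[1] = -9
(x ⊛ y)[2] = 6

x ⊛ y = [0, -9, 6]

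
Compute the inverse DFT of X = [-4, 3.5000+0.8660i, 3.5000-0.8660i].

x[n] = (1/3) Σ(k=0 to 2) X[k] · e^(2πikn/3)

Computing each x[n]:
x[0] = 1
x[1] = -3
x[2] = -2

x = [1, -3, -2]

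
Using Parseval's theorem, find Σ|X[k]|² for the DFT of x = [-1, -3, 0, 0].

Parseval: Σ|x[n]|² = (1/N)Σ|X[k]|², so Σ|X[k]|² = N·Σ|x[n]|² = 4·10.0000

Σ|X[k]|² = N·Σ|x[n]|² = 4·10.0000 = 40.0000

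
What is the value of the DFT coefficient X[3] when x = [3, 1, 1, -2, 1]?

X[3] = Σ(n=0 to 4) x[n] · ω_5^(3n) where ω_5 = e^(-2πi/5)
= (3)·ω_5^0 + (1)·ω_5^3 + (1)·ω_5^6 + (-2)·ω_5^9 + (1)·ω_5^12

X[3] = 1.0729-2.8532i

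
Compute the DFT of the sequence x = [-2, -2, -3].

X[k] = Σ(n=0 to 2) x[n] · ω_3^(nk)
where ω_3 = e^(-2πi/3)

Computing each X[k]:
X[0] = -7
X[1] = 0.5000-0.8660i
X[2] = 0.5000+0.8660i

X = [-7, 0.5000-0.8660i, 0.5000+0.8660i]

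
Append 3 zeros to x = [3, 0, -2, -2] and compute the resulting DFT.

Original 4-point DFT: [-1, 5-2i, 3, 5+2i]
Zero-padded 7-point DFT provides frequency interpolation.

DFT_7([x, 0, ...]) = [-1, 5.2470+2.8176i, 3.5550-2.4314i, 2.1981+0.3862i, 2.1981-0.3862i, 3.5550+2.4314i, 5.2470-2.8176i]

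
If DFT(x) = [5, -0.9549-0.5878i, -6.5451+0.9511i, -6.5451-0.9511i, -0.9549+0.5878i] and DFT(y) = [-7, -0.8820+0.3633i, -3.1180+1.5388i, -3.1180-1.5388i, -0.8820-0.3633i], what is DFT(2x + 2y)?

By linearity: DFT(2x + 2y) = 2·DFT(x) + 2·DFT(y)
= 2·[5, -0.9549-0.5878i, -6.5451+0.9511i, -6.5451-0.9511i, -0.9549+0.5878i] + 2·[-7, -0.8820+0.3633i, -3.1180+1.5388i, -3.1180-1.5388i, -0.8820-0.3633i]

Computing element-wise:
Z[0] = 2·(5) + 2·(-7) = -4
Z[1] = 2·(-0.9549-0.5878i) + 2·(-0.8820+0.3633i) = -3.6738-0.4490i
Z[2] = 2·(-6.5451+0.9511i) + 2·(-3.1180+1.5388i) = -19.3262+4.9798i
Z[3] = 2·(-6.5451-0.9511i) + 2·(-3.1180-1.5388i) = -19.3262-4.9798i
Z[4] = 2·(-0.9549+0.5878i) + 2·(-0.8820-0.3633i) = -3.6738+0.4490i

DFT(2x + 2y) = 2·X + 2·Y = [-4, -3.6738-0.4490i, -19.3262+4.9798i, -19.3262-4.9798i, -3.6738+0.4490i]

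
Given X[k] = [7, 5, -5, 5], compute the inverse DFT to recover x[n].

x[n] = (1/4) Σ(k=0 to 3) X[k] · e^(2πikn/4)

Computing each x[n]:
x[0] = 3
x[1] = 3
x[2] = -2
x[3] = 3

x = [3, 3, -2, 3]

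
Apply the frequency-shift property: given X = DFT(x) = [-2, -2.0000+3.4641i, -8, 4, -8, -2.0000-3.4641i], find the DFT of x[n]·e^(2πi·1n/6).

Modulation property: DFT(ω_6^(-1n)·x[n]) = X[(k-1) mod 6], so circularly shift X by 1 positions.

X[k-1] = [-2.0000-3.4641i, -2, -2.0000+3.4641i, -8, 4, -8]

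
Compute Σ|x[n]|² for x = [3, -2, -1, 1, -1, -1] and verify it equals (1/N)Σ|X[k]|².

Time domain:
Σ|x[n]|² = |3|² + |-2|² + |-1|² + |1|² + |-1|² + |-1|² = 17.0000

Frequency domain:
(1/6)Σ|X[k]|² = (1/6)(|-1|² + |1.5000+0.8660i|² + |6.5000+0.8660i|² + |3|² + |6.5000-0.8660i|² + |1.5000-0.8660i|²) = (1/6)·102.0000 = 17.0000

Both sides agree, confirming Parseval's theorem.

Σ|x[n]|² = (1/N)Σ|X[k]|² = 17.0000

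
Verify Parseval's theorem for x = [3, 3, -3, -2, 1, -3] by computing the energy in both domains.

Time domain:
Σ|x[n]|² = |3|² + |3|² + |-3|² + |-2|² + |1|² + |-3|² = 41.0000

Frequency domain:
(1/6)Σ|X[k]|² = (1/6)(|-1|² + |6.0000-1.7321i|² + |2.0000-8.6603i|² + |3|² + |2.0000+8.6603i|² + |6.0000+1.7321i|²) = (1/6)·246.0000 = 41.0000

Both sides agree, confirming Parseval's theorem.

Σ|x[n]|² = (1/N)Σ|X[k]|² = 41.0000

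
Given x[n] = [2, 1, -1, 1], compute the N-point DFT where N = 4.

X[k] = Σ(n=0 to 3) x[n] · ω_4^(nk)
where ω_4 = e^(-2πi/4)

Computing each X[k]:
X[0] = 3
X[1] = 3
X[2] = -1
X[3] = 3

X = [3, 3, -1, 3]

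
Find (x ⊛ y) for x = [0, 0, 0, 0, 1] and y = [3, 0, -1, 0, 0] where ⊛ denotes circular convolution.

(x ⊛ y)[n] = Σ(m=0 to 4) x[m] · y[(n-m) mod 5]

Computing each output sample:
(x ⊛ y)[0] = 0
(x ⊛ y)[1] = -1
(x ⊛ y)[2] = 0
(x ⊛ y)[3] = 0
(x ⊛ y)[4] = 3

x ⊛ y = [0, -1, 0, 0, 3]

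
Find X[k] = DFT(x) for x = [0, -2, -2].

X[k] = Σ(n=0 to 2) x[n] · ω_3^(nk)
where ω_3 = e^(-2πi/3)

Computing each X[k]:
X[0] = -4
X[1] = 2
X[2] = 2

X = [-4, 2, 2]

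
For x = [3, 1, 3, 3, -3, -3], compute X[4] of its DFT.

X[4] = Σ(n=0 to 5) x[n] · ω_6^(4n) where ω_6 = e^(-2πi/6)
= (3)·ω_6^0 + (1)·ω_6^4 + (3)·ω_6^8 + (3)·ω_6^12 + (-3)·ω_6^16 + (-3)·ω_6^20

X[4] = 7.0000-1.7321i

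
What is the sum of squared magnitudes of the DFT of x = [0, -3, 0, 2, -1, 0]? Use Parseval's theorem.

Parseval: Σ|x[n]|² = (1/N)Σ|X[k]|², so Σ|X[k]|² = N·Σ|x[n]|² = 6·14.0000

Σ|X[k]|² = N·Σ|x[n]|² = 6·14.0000 = 84.0000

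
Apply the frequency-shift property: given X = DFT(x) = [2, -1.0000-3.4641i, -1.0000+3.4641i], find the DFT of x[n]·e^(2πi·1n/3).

Modulation property: DFT(ω_3^(-1n)·x[n]) = X[(k-1) mod 3], so circularly shift X by 1 positions.

X[k-1] = [-1.0000+3.4641i, 2, -1.0000-3.4641i]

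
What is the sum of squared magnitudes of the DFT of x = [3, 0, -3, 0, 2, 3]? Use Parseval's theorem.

Parseval: Σ|x[n]|² = (1/N)Σ|X[k]|², so Σ|X[k]|² = N·Σ|x[n]|² = 6·31.0000

Σ|X[k]|² = N·Σ|x[n]|² = 6·31.0000 = 186.0000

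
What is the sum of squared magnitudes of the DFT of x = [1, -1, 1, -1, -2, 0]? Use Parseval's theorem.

Parseval: Σ|x[n]|² = (1/N)Σ|X[k]|², so Σ|X[k]|² = N·Σ|x[n]|² = 6·8.0000

Σ|X[k]|² = N·Σ|x[n]|² = 6·8.0000 = 48.0000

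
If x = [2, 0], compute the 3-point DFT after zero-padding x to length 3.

Original 2-point DFT: [2, 2]
Zero-padded 3-point DFT provides frequency interpolation.

DFT_3([x, 0, ...]) = [2, 2, 2]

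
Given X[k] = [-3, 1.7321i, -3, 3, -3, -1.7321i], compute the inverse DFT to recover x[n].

x[n] = (1/6) Σ(k=0 to 5) X[k] · e^(2πikn/6)

Computing each x[n]:
x[0] = -1
x[1] = -1
x[2] = 0
x[3] = -2
x[4] = 1
x[5] = 0

x = [-1, -1, 0, -2, 1, 0]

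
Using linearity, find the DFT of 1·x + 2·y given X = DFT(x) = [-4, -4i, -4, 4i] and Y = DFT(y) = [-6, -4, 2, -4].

By linearity: DFT(1x + 2y) = 1·DFT(x) + 2·DFT(y)
= 1·[-4, -4i, -4, 4i] + 2·[-6, -4, 2, -4]

Computing element-wise:
Z[0] = 1·(-4) + 2·(-6) = -16
Z[1] = 1·(-4i) + 2·(-4) = -8-4i
Z[2] = 1·(-4) + 2·(2) = 0
Z[3] = 1·(4i) + 2·(-4) = -8+4i

DFT(1x + 2y) = 1·X + 2·Y = [-16, -8-4i, 0, -8+4i]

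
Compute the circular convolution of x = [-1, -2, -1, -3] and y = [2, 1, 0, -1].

(x ⊛ y)[n] = Σ(m=0 to 3) x[m] · y[(n-m) mod 4]

Computing each output sample:
(x ⊛ y)[0] = -3
(x ⊛ y)[1] = -4
(x ⊛ y)[2] = -1
(x ⊛ y)[3] = -6

x ⊛ y = [-3, -4, -1, -6]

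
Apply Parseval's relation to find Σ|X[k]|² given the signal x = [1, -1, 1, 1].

Parseval: Σ|x[n]|² = (1/N)Σ|X[k]|², so Σ|X[k]|² = N·Σ|x[n]|² = 4·4.0000

Σ|X[k]|² = N·Σ|x[n]|² = 4·4.0000 = 16.0000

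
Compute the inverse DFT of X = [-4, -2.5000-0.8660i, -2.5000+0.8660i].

x[n] = (1/3) Σ(k=0 to 2) X[k] · e^(2πikn/3)

Computing each x[n]:
x[0] = -3
x[1] = 0
x[2] = -1

x = [-3, 0, -1]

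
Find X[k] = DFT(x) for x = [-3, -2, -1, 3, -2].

X[k] = Σ(n=0 to 4) x[n] · ω_5^(nk)
where ω_5 = e^(-2πi/5)

Computing each X[k]:
X[0] = -5
X[1] = -5.8541+2.3511i
X[2] = 0.8541-3.8042i
X[3] = 0.8541+3.8042i
X[4] = -5.8541-2.3511i

X = [-5, -5.8541+2.3511i, 0.8541-3.8042i, 0.8541+3.8042i, -5.8541-2.3511i]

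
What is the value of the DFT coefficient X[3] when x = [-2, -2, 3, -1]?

X[3] = Σ(n=0 to 3) x[n] · ω_4^(3n) where ω_4 = e^(-2πi/4)
= (-2)·ω_4^0 + (-2)·ω_4^3 + (3)·ω_4^6 + (-1)·ω_4^9

X[3] = -5-1i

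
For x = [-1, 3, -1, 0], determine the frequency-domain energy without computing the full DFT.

Parseval: Σ|x[n]|² = (1/N)Σ|X[k]|², so Σ|X[k]|² = N·Σ|x[n]|² = 4·11.0000

Σ|X[k]|² = N·Σ|x[n]|² = 4·11.0000 = 44.0000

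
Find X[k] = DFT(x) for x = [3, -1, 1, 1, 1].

X[k] = Σ(n=0 to 4) x[n] · ω_5^(nk)
where ω_5 = e^(-2πi/5)

Computing each X[k]:
X[0] = 5
X[1] = 1.3820+1.9021i
X[2] = 3.6180+1.1756i
X[3] = 3.6180-1.1756i
X[4] = 1.3820-1.9021i

X = [5, 1.3820+1.9021i, 3.6180+1.1756i, 3.6180-1.1756i, 1.3820-1.9021i]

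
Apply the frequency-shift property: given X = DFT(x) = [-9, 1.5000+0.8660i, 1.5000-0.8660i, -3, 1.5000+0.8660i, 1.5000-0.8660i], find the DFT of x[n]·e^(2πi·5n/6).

Modulation property: DFT(ω_6^(-5n)·x[n]) = X[(k-5) mod 6], so circularly shift X by 5 positions.

X[k-5] = [1.5000+0.8660i, 1.5000-0.8660i, -3, 1.5000+0.8660i, 1.5000-0.8660i, -9]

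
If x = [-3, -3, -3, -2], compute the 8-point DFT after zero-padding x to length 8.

Original 4-point DFT: [-11, 1i, -1, -1i]
Zero-padded 8-point DFT provides frequency interpolation.

DFT_8([x, 0, ...]) = [-11, -3.7071+6.5355i, 1i, -2.2929+0.5355i, -1, -2.2929-0.5355i, -1i, -3.7071-6.5355i]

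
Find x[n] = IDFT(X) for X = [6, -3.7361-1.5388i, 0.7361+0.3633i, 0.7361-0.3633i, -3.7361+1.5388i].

x[n] = (1/5) Σ(k=0 to 4) X[k] · e^(2πikn/5)

Computing each x[n]:
x[0] = 0
x[1] = 1
x[2] = 3
x[3] = 2
x[4] = 0

x = [0, 1, 3, 2, 0]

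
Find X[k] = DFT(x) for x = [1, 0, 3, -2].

X[k] = Σ(n=0 to 3) x[n] · ω_4^(nk)
where ω_4 = e^(-2πi/4)

Computing each X[k]:
X[0] = 2
X[1] = -2-2i
X[2] = 6
X[3] = -2+2i

X = [2, -2-2i, 6, -2+2i]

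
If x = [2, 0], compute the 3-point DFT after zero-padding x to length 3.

Original 2-point DFT: [2, 2]
Zero-padded 3-point DFT provides frequency interpolation.

DFT_3([x, 0, ...]) = [2, 2, 2]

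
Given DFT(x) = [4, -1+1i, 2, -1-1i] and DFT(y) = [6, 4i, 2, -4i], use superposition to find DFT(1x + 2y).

By linearity: DFT(1x + 2y) = 1·DFT(x) + 2·DFT(y)
= 1·[4, -1+1i, 2, -1-1i] + 2·[6, 4i, 2, -4i]

Computing element-wise:
Z[0] = 1·(4) + 2·(6) = 16
Z[1] = 1·(-1+1i) + 2·(4i) = -1+9i
Z[2] = 1·(2) + 2·(2) = 6
Z[3] = 1·(-1-1i) + 2·(-4i) = -1-9i

DFT(1x + 2y) = 1·X + 2·Y = [16, -1+9i, 6, -1-9i]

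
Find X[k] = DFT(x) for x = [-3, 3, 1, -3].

X[k] = Σ(n=0 to 3) x[n] · ω_4^(nk)
where ω_4 = e^(-2πi/4)

Computing each X[k]:
X[0] = -2
X[1] = -4-6i
X[2] = -2
X[3] = -4+6i

X = [-2, -4-6i, -2, -4+6i]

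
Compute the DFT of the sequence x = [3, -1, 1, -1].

X[k] = Σ(n=0 to 3) x[n] · ω_4^(nk)
where ω_4 = e^(-2πi/4)

Computing each X[k]:
X[0] = 2
X[1] = 2
X[2] = 6
X[3] = 2

X = [2, 2, 6, 2]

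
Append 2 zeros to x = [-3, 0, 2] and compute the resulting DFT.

Original 3-point DFT: [-1, -4.0000+1.7321i, -4.0000-1.7321i]
Zero-padded 5-point DFT provides frequency interpolation.

DFT_5([x, 0, ...]) = [-1, -4.6180-1.1756i, -2.3820+1.9021i, -2.3820-1.9021i, -4.6180+1.1756i]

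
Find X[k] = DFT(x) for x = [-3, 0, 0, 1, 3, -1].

X[k] = Σ(n=0 to 5) x[n] · ω_6^(nk)
where ω_6 = e^(-2πi/6)

Computing each X[k]:
X[0] = 0
X[1] = -6.0000+1.7321i
X[2] = -3.0000-3.4641i
X[3] = 0
X[4] = -3.0000+3.4641i
X[5] = -6.0000-1.7321i

X = [0, -6.0000+1.7321i, -3.0000-3.4641i, 0, -3.0000+3.4641i, -6.0000-1.7321i]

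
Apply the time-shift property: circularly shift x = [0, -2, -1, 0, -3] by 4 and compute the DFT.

Time shift by 4: X_shifted[k] = ω_5^(4k) · X[k]
Shifted x = [-2, -1, 0, -3, 0]

DFT(x[n-4]) = [-6, 0.1180-0.8123i, -2.1180+3.4410i, -2.1180-3.4410i, 0.1180+0.8123i]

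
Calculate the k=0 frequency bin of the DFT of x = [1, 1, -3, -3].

X[0] = Σ(n=0 to 3) x[n] · ω_4^0 = Σ x[n]
= (1) + (1) + (-3) + (-3)

X[0] = -4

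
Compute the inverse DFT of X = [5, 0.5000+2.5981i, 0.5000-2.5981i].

x[n] = (1/3) Σ(k=0 to 2) X[k] · e^(2πikn/3)

Computing each x[n]:
x[0] = 2
x[1] = 0
x[2] = 3

x = [2, 0, 3]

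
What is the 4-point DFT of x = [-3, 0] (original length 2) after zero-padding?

Original 2-point DFT: [-3, -3]
Zero-padded 4-point DFT provides frequency interpolation.

DFT_4([x, 0, ...]) = [-3, -3, -3, -3]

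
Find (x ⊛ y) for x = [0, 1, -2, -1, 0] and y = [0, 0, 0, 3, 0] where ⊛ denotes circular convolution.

(x ⊛ y)[n] = Σ(m=0 to 4) x[m] · y[(n-m) mod 5]

Computing each output sample:
(x ⊛ y)[0] = -6
(x ⊛ y)[1] = -3
(x ⊛ y)[2] = 0
(x ⊛ y)[3] = 0
(x ⊛ y)[4] = 3

x ⊛ y = [-6, -3, 0, 0, 3]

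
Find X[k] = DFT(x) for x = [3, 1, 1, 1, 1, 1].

X[k] = Σ(n=0 to 5) x[n] · ω_6^(nk)
where ω_6 = e^(-2πi/6)

Computing each X[k]:
X[0] = 8
X[1] = 2
X[2] = 2
X[3] = 2
X[4] = 2
X[5] = 2

X = [8, 2, 2, 2, 2, 2]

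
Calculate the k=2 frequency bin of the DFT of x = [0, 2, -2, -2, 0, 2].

X[2] = Σ(n=0 to 5) x[n] · ω_6^(2n) where ω_6 = e^(-2πi/6)
= (0)·ω_6^0 + (2)·ω_6^2 + (-2)·ω_6^4 + (-2)·ω_6^6 + (0)·ω_6^8 + (2)·ω_6^10

X[2] = -3.0000-1.7321i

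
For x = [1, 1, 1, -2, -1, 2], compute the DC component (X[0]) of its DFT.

X[0] = Σ(n=0 to 5) x[n] · ω_6^0 = Σ x[n]
= (1) + (1) + (1) + (-2) + (-1) + (2)

X[0] = 2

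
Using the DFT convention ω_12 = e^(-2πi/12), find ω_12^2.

ω_12^2 = e^(-2πi·2/12)
= cos(-2π·2/12) + i·sin(-2π·2/12)
= cos(-4π/12) + i·sin(-4π/12)

ω_12^2 = cos(-4π/12) + i·sin(-4π/12) = 0.5000-0.8660i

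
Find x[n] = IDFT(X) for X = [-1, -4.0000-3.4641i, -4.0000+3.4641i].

x[n] = (1/3) Σ(k=0 to 2) X[k] · e^(2πikn/3)

Computing each x[n]:
x[0] = -3
x[1] = 3
x[2] = -1

x = [-3, 3, -1]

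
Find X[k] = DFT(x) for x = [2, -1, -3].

X[k] = Σ(n=0 to 2) x[n] · ω_3^(nk)
where ω_3 = e^(-2πi/3)

Computing each X[k]:
X[0] = -2
X[1] = 4.0000-1.7321i
X[2] = 4.0000+1.7321i

X = [-2, 4.0000-1.7321i, 4.0000+1.7321i]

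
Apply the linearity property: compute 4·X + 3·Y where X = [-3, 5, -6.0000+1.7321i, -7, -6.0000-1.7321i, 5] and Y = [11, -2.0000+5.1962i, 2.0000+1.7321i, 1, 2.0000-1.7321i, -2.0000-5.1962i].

By linearity: DFT(4x + 3y) = 4·DFT(x) + 3·DFT(y)
= 4·[-3, 5, -6.0000+1.7321i, -7, -6.0000-1.7321i, 5] + 3·[11, -2.0000+5.1962i, 2.0000+1.7321i, 1, 2.0000-1.7321i, -2.0000-5.1962i]

Computing element-wise:
Z[0] = 4·(-3) + 3·(11) = 21
Z[1] = 4·(5) + 3·(-2.0000+5.1962i) = 14.0000+15.5886i
Z[2] = 4·(-6.0000+1.7321i) + 3·(2.0000+1.7321i) = -18.0000+12.1247i
Z[3] = 4·(-7) + 3·(1) = -25
Z[4] = 4·(-6.0000-1.7321i) + 3·(2.0000-1.7321i) = -18.0000-12.1247i
Z[5] = 4·(5) + 3·(-2.0000-5.1962i) = 14.0000-15.5886i

DFT(4x + 3y) = 4·X + 3·Y = [21, 14.0000+15.5886i, -18.0000+12.1247i, -25, -18.0000-12.1247i, 14.0000-15.5886i]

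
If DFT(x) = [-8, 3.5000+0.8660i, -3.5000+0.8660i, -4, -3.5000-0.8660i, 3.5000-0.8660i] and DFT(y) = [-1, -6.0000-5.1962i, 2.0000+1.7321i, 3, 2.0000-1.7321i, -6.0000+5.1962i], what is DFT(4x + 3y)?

By linearity: DFT(4x + 3y) = 4·DFT(x) + 3·DFT(y)
= 4·[-8, 3.5000+0.8660i, -3.5000+0.8660i, -4, -3.5000-0.8660i, 3.5000-0.8660i] + 3·[-1, -6.0000-5.1962i, 2.0000+1.7321i, 3, 2.0000-1.7321i, -6.0000+5.1962i]

Computing element-wise:
Z[0] = 4·(-8) + 3·(-1) = -35
Z[1] = 4·(3.5000+0.8660i) + 3·(-6.0000-5.1962i) = -4.0000-12.1246i
Z[2] = 4·(-3.5000+0.8660i) + 3·(2.0000+1.7321i) = -8.0000+8.6603i
Z[3] = 4·(-4) + 3·(3) = -7
Z[4] = 4·(-3.5000-0.8660i) + 3·(2.0000-1.7321i) = -8.0000-8.6603i
Z[5] = 4·(3.5000-0.8660i) + 3·(-6.0000+5.1962i) = -4.0000+12.1246i

DFT(4x + 3y) = 4·X + 3·Y = [-35, -4.0000-12.1246i, -8.0000+8.6603i, -7, -8.0000-8.6603i, -4.0000+12.1246i]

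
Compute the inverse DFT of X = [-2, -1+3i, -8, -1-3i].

x[n] = (1/4) Σ(k=0 to 3) X[k] · e^(2πikn/4)

Computing each x[n]:
x[0] = -3
x[1] = 0
x[2] = -2
x[3] = 3

x = [-3, 0, -2, 3]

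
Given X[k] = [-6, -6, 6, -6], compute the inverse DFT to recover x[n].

x[n] = (1/4) Σ(k=0 to 3) X[k] · e^(2πikn/4)

Computing each x[n]:
x[0] = -3
x[1] = -3
x[2] = 3
x[3] = -3

x = [-3, -3, 3, -3]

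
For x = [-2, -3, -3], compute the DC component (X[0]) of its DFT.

X[0] = Σ(n=0 to 2) x[n] · ω_3^0 = Σ x[n]
= (-2) + (-3) + (-3)

X[0] = -8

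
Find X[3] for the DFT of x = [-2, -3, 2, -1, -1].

X[3] = Σ(n=0 to 4) x[n] · ω_5^(3n) where ω_5 = e^(-2πi/5)
= (-2)·ω_5^0 + (-3)·ω_5^3 + (2)·ω_5^6 + (-1)·ω_5^9 + (-1)·ω_5^12

X[3] = 1.5451-4.0287i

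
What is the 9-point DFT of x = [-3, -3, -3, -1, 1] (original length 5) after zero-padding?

Original 5-point DFT: [-9, -0.3820+4.9798i, -2.6180+0.4490i, -2.6180-0.4490i, -0.3820-4.9798i]
Zero-padded 9-point DFT provides frequency interpolation.

DFT_9([x, 0, ...]) = [-9, -6.2588+5.4068i, 0.5642+3.7572i, -1.5000-0.8660i, -1.8054+0.9485i, -1.8054-0.9485i, -1.5000+0.8660i, 0.5642-3.7572i, -6.2588-5.4068i]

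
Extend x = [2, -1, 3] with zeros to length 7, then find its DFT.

Original 3-point DFT: [4, 1.0000+3.4641i, 1.0000-3.4641i]
Zero-padded 7-point DFT provides frequency interpolation.

DFT_7([x, 0, ...]) = [4, 0.7089-2.1430i, -0.4804+2.2766i, 4.7714+2.7794i, 4.7714-2.7794i, -0.4804-2.2766i, 0.7089+2.1430i]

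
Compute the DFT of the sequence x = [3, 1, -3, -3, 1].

X[k] = Σ(n=0 to 4) x[n] · ω_5^(nk)
where ω_5 = e^(-2πi/5)

Computing each X[k]:
X[0] = -1
X[1] = 8.4721
X[2] = -0.4721
X[3] = -0.4721
X[4] = 8.4721

X = [-1, 8.4721, -0.4721, -0.4721, 8.4721]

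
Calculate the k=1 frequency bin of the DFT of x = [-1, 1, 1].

X[1] = Σ(n=0 to 2) x[n] · ω_3^(1n) where ω_3 = e^(-2πi/3)
= (-1)·ω_3^0 + (1)·ω_3^1 + (1)·ω_3^2

X[1] = -2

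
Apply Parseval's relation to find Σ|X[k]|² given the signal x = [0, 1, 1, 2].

Parseval: Σ|x[n]|² = (1/N)Σ|X[k]|², so Σ|X[k]|² = N·Σ|x[n]|² = 4·6.0000

Σ|X[k]|² = N·Σ|x[n]|² = 4·6.0000 = 24.0000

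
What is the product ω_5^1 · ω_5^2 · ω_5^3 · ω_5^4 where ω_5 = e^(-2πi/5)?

The primitive 5th roots of unity are ω_5^k for k coprime to 5: k ∈ {1, 2, 3, 4}
Their product equals the constant term of the cyclotomic polynomial Φ_5(x) up to sign.
For n ≥ 3, the product of all primitive nth roots of unity is 1. (For n=1 it is 1; for n=2 it is -1.)

1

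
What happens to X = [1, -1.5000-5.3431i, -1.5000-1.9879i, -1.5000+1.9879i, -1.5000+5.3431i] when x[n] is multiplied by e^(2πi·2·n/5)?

Modulation property: DFT(ω_5^(-2n)·x[n]) = X[(k-2) mod 5], so circularly shift X by 2 positions.

X[k-2] = [-1.5000+1.9879i, -1.5000+5.3431i, 1, -1.5000-5.3431i, -1.5000-1.9879i]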